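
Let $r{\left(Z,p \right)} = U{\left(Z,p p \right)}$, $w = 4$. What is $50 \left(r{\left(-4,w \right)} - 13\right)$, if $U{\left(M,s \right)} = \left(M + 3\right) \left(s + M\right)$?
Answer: $-1250$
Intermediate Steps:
$U{\left(M,s \right)} = \left(3 + M\right) \left(M + s\right)$
$r{\left(Z,p \right)} = Z^{2} + 3 Z + 3 p^{2} + Z p^{2}$ ($r{\left(Z,p \right)} = Z^{2} + 3 Z + 3 p p + Z p p = Z^{2} + 3 Z + 3 p^{2} + Z p^{2}$)
$50 \left(r{\left(-4,w \right)} - 13\right) = 50 \left(\left(\left(-4\right)^{2} + 3 \left(-4\right) + 3 \cdot 4^{2} - 4 \cdot 4^{2}\right) - 13\right) = 50 \left(\left(16 - 12 + 3 \cdot 16 - 64\right) - 13\right) = 50 \left(\left(16 - 12 + 48 - 64\right) - 13\right) = 50 \left(-12 - 13\right) = 50 \left(-25\right) = -1250$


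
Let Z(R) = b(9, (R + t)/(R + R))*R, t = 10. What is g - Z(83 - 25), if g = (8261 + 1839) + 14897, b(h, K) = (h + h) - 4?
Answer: 24185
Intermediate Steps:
b(h, K) = -4 + 2*h (b(h, K) = 2*h - 4 = -4 + 2*h)
Z(R) = 14*R (Z(R) = (-4 + 2*9)*R = (-4 + 18)*R = 14*R)
g = 24997 (g = 10100 + 14897 = 24997)
g - Z(83 - 25) = 24997 - 14*(83 - 25) = 24997 - 14*58 = 24997 - 1*812 = 24997 - 812 = 24185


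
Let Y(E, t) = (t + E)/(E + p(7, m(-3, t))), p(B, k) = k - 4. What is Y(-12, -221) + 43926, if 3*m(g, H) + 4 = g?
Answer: 2416629/55 ≈ 43939.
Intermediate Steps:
m(g, H) = -4/3 + g/3
p(B, k) = -4 + k
Y(E, t) = (E + t)/(-19/3 + E) (Y(E, t) = (t + E)/(E + (-4 + (-4/3 + (1/3)*(-3)))) = (E + t)/(E + (-4 + (-4/3 - 1))) = (E + t)/(E + (-4 - 7/3)) = (E + t)/(E - 19/3) = (E + t)/(-19/3 + E))
Y(-12, -221) + 43926 = 3*(-12 - 221)/(-19 + 3*(-12)) + 43926 = 3*(-233)/(-19 - 36) + 43926 = 3*(-233)/(-55) + 43926 = 3*(-1/55)*(-233) + 43926 = 699/55 + 43926 = 2416629/55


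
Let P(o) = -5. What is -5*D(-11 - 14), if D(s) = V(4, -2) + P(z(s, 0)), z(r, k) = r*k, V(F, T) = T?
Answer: 35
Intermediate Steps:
z(r, k) = k*r
D(s) = -7 (D(s) = -2 - 5 = -7)
-5*D(-11 - 14) = -5*(-7) = 35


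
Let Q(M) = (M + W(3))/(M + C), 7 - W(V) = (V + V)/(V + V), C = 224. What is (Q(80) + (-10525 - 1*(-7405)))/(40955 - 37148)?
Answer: -474197/578664 ≈ -0.81947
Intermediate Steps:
W(V) = 6 (W(V) = 7 - (V + V)/(V + V) = 7 - 2*V/(2*V) = 7 - 2*V*1/(2*V) = 7 - 1*1 = 7 - 1 = 6)
Q(M) = (6 + M)/(224 + M) (Q(M) = (M + 6)/(M + 224) = (6 + M)/(224 + M))
(Q(80) + (-10525 - 1*(-7405)))/(40955 - 37148) = ((6 + 80)/(224 + 80) + (-10525 - 1*(-7405)))/(40955 - 37148) = (86/304 + (-10525 + 7405))/3807 = ((1/304)*86 - 3120)*(1/3807) = (43/152 - 3120)*(1/3807) = -474197/152*1/3807 = -474197/578664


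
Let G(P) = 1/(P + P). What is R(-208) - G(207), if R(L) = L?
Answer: -86113/414 ≈ -208.00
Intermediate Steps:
G(P) = 1/(2*P)
R(-208) - G(207) = -208 - 1/(2*207) = -208 - 1*1/414 = -208 - 1/414 = -86113/414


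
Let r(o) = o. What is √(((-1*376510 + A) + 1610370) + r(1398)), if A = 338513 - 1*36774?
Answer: √1536997 ≈ 1239.8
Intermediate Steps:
A = 301739 (A = 338513 - 36774 = 301739)
√(((-1*376510 + A) + 1610370) + r(1398)) = √(((-1*376510 + 301739) + 1610370) + 1398) = √(((-376510 + 301739) + 1610370) + 1398) = √((-74771 + 1610370) + 1398) = √(1535599 + 1398) = √1536997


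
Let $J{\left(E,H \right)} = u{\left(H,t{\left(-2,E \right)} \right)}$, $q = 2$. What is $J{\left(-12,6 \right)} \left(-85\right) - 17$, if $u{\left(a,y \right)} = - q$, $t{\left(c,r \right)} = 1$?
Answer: $153$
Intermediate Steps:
$u{\left(a,y \right)} = -2$ ($u{\left(a,y \right)} = \left(-1\right) 2 = -2$)
$J{\left(E,H \right)} = -2$
$J{\left(-12,6 \right)} \left(-85\right) - 17 = \left(-2\right) \left(-85\right) - 17 = 170 - 17 = 153$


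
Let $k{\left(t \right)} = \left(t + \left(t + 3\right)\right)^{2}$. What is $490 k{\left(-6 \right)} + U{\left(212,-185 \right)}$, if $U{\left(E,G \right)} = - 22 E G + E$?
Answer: $902742$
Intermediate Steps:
$U{\left(E,G \right)} = E - 22 E G$ ($U{\left(E,G \right)} = - 22 E G + E = E - 22 E G$)
$k{\left(t \right)} = \left(3 + 2 t\right)^{2}$ ($k{\left(t \right)} = \left(t + \left(3 + t\right)\right)^{2} = \left(3 + 2 t\right)^{2}$)
$490 k{\left(-6 \right)} + U{\left(212,-185 \right)} = 490 \left(3 + 2 \left(-6\right)\right)^{2} + 212 \left(1 - -4070\right) = 490 \left(3 - 12\right)^{2} + 212 \left(1 + 4070\right) = 490 \left(-9\right)^{2} + 212 \cdot 4071 = 490 \cdot 81 + 863052 = 39690 + 863052 = 902742$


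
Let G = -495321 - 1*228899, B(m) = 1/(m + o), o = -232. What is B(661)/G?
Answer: -1/310690380 ≈ -3.2186e-9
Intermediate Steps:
B(m) = 1/(-232 + m) (B(m) = 1/(m - 232) = 1/(-232 + m))
G = -724220 (G = -495321 - 228899 = -724220)
B(661)/G = 1/((-232 + 661)*(-724220)) = -1/724220/429 = (1/429)*(-1/724220) = -1/310690380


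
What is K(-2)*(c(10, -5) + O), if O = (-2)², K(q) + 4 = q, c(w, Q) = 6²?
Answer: -240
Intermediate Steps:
c(w, Q) = 36
K(q) = -4 + q
O = 4
K(-2)*(c(10, -5) + O) = (-4 - 2)*(36 + 4) = -6*40 = -240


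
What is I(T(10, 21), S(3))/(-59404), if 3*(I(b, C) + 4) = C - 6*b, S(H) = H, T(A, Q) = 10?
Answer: 23/59404 ≈ 0.00038718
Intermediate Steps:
I(b, C) = -4 - 2*b + C/3 (I(b, C) = -4 + (C - 6*b)/3 = -4 + (-2*b + C/3) = -4 - 2*b + C/3)
I(T(10, 21), S(3))/(-59404) = (-4 - 2*10 + (⅓)*3)/(-59404) = (-4 - 20 + 1)*(-1/59404) = -23*(-1/59404) = 23/59404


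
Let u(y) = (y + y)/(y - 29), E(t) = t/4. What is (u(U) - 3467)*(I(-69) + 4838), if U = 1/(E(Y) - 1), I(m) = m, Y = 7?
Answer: -1372370361/83 ≈ -1.6535e+7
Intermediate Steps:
E(t) = t/4 (E(t) = t*(1/4) = t/4)
U = 4/3 (U = 1/((1/4)*7 - 1) = 1/(7/4 - 1) = 1/(3/4) = 4/3 ≈ 1.3333)
u(y) = 2*y/(-29 + y) (u(y) = (2*y)/(-29 + y) = 2*y/(-29 + y))
(u(U) - 3467)*(I(-69) + 4838) = (2*(4/3)/(-29 + 4/3) - 3467)*(-69 + 4838) = (2*(4/3)/(-83/3) - 3467)*4769 = (2*(4/3)*(-3/83) - 3467)*4769 = (-8/83 - 3467)*4769 = -287769/83*4769 = -1372370361/83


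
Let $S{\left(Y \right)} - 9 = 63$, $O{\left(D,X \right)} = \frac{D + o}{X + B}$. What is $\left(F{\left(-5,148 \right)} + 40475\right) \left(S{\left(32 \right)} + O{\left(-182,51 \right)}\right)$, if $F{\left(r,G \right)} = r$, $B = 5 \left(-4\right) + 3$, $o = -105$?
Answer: $\frac{43727835}{17} \approx 2.5722 \cdot 10^{6}$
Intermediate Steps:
$B = -17$ ($B = -20 + 3 = -17$)
$O{\left(D,X \right)} = \frac{-105 + D}{-17 + X}$ ($O{\left(D,X \right)} = \frac{D - 105}{X - 17} = \frac{-105 + D}{-17 + X}$)
$S{\left(Y \right)} = 72$ ($S{\left(Y \right)} = 9 + 63 = 72$)
$\left(F{\left(-5,148 \right)} + 40475\right) \left(S{\left(32 \right)} + O{\left(-182,51 \right)}\right) = \left(-5 + 40475\right) \left(72 + \frac{-105 - 182}{-17 + 51}\right) = 40470 \left(72 + \frac{1}{34} \left(-287\right)\right) = 40470 \left(72 - \frac{287}{34}\right) = 40470 \cdot \frac{2161}{34} = \frac{43727835}{17}$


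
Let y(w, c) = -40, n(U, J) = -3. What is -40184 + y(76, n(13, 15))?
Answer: -40224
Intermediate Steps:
-40184 + y(76, n(13, 15)) = -40184 - 40 = -40224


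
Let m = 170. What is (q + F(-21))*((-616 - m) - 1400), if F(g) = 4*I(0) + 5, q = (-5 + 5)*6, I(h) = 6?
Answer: -63394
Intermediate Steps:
q = 0 (q = 0*6 = 0)
F(g) = 29 (F(g) = 4*6 + 5 = 24 + 5 = 29)
(q + F(-21))*((-616 - m) - 1400) = (0 + 29)*((-616 - 1*170) - 1400) = 29*((-616 - 170) - 1400) = 29*(-786 - 1400) = 29*(-2186) = -63394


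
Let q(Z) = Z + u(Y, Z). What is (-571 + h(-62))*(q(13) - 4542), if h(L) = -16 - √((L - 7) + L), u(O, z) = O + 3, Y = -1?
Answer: 2657349 + 4527*I*√131 ≈ 2.6573e+6 + 51814.0*I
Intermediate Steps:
u(O, z) = 3 + O
q(Z) = 2 + Z (q(Z) = Z + (3 - 1) = Z + 2 = 2 + Z)
h(L) = -16 - √(-7 + 2*L) (h(L) = -16 - √((-7 + L) + L) = -16 - √(-7 + 2*L))
(-571 + h(-62))*(q(13) - 4542) = (-571 + (-16 - √(-7 + 2*(-62))))*((2 + 13) - 4542) = (-571 + (-16 - √(-7 - 124)))*(15 - 4542) = (-571 + (-16 - √(-131)))*(-4527) = (-571 + (-16 - I*√131))*(-4527) = (-587 - I*√131)*(-4527) = 2657349 + 4527*I*√131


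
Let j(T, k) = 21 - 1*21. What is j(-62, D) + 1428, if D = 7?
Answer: 1428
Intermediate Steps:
j(T, k) = 0 (j(T, k) = 21 - 21 = 0)
j(-62, D) + 1428 = 0 + 1428 = 1428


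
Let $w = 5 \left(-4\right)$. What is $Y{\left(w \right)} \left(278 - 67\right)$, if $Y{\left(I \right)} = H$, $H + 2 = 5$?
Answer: $633$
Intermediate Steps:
$w = -20$
$H = 3$ ($H = -2 + 5 = 3$)
$Y{\left(I \right)} = 3$
$Y{\left(w \right)} \left(278 - 67\right) = 3 \left(278 - 67\right) = 3 \cdot 211 = 633$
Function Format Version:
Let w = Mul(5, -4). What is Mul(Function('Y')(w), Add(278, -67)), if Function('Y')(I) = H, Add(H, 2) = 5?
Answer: 633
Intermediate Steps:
w = -20
H = 3 (H = Add(-2, 5) = 3)
Function('Y')(I) = 3
Mul(Function('Y')(w), Add(278, -67)) = Mul(3, Add(278, -67)) = Mul(3, 211) = 633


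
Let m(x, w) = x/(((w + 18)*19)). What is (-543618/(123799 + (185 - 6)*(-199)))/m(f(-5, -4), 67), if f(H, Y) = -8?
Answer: 438971535/352712 ≈ 1244.6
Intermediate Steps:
m(x, w) = x/(342 + 19*w) (m(x, w) = x/(((18 + w)*19)) = x/(342 + 19*w))
(-543618/(123799 + (185 - 6)*(-199)))/m(f(-5, -4), 67) = (-543618/(123799 + (185 - 6)*(-199)))/(((1/19)*(-8)/(18 + 67))) = (-543618/(123799 + 179*(-199)))/(((1/19)*(-8)/85)) = (-543618/(123799 - 35621))/(((1/19)*(-8)*(1/85))) = (-543618/88178)/(-8/1615) = -543618*1/88178*(-1615/8) = -271809/44089*(-1615/8) = 438971535/352712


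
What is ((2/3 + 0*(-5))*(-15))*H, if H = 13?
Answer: -130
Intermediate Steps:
((2/3 + 0*(-5))*(-15))*H = ((2/3 + 0*(-5))*(-15))*13 = ((2*(⅓) + 0)*(-15))*13 = ((⅔ + 0)*(-15))*13 = ((⅔)*(-15))*13 = -10*13 = -130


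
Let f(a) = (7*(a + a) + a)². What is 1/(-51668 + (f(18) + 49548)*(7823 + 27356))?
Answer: 1/4307546524 ≈ 2.3215e-10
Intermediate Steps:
f(a) = 225*a² (f(a) = (7*(2*a) + a)² = (14*a + a)² = (15*a)² = 225*a²)
1/(-51668 + (f(18) + 49548)*(7823 + 27356)) = 1/(-51668 + (225*18² + 49548)*(7823 + 27356)) = 1/(-51668 + (225*324 + 49548)*35179) = 1/(-51668 + (72900 + 49548)*35179) = 1/(-51668 + 122448*35179) = 1/(-51668 + 4307598192) = 1/4307546524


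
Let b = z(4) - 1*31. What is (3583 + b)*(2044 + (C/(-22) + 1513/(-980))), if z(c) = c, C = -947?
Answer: 2855176789/385 ≈ 7.4160e+6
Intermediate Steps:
b = -27 (b = 4 - 1*31 = 4 - 31 = -27)
(3583 + b)*(2044 + (C/(-22) + 1513/(-980))) = (3583 - 27)*(2044 + (-947/(-22) + 1513/(-980))) = 3556*(2044 + (-947*(-1/22) + 1513*(-1/980))) = 3556*(2044 + (947/22 - 1513/980)) = 3556*(2044 + 447387/10780) = 3556*(22481707/10780) = 2855176789/385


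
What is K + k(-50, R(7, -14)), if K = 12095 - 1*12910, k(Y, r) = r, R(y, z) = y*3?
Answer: -794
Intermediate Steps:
R(y, z) = 3*y
K = -815 (K = 12095 - 12910 = -815)
K + k(-50, R(7, -14)) = -815 + 3*7 = -815 + 21 = -794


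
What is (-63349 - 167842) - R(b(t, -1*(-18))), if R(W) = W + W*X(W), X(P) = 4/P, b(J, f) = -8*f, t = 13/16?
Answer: -231051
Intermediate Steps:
t = 13/16 (t = 13*(1/16) = 13/16 ≈ 0.81250)
R(W) = 4 + W (R(W) = W + W*(4/W) = W + 4 = 4 + W)
(-63349 - 167842) - R(b(t, -1*(-18))) = (-63349 - 167842) - (4 - (-8)*(-18)) = -231191 - (4 - 8*18) = -231191 - (4 - 144) = -231191 - 1*(-140) = -231191 + 140 = -231051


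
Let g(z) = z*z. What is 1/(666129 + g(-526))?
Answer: 1/942805 ≈ 1.0607e-6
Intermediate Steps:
g(z) = z²
1/(666129 + g(-526)) = 1/(666129 + (-526)²) = 1/(666129 + 276676) = 1/942805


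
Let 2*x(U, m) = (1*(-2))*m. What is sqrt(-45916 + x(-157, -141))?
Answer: 5*I*sqrt(1831) ≈ 213.95*I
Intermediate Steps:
x(U, m) = -m (x(U, m) = ((1*(-2))*m)/2 = (-2*m)/2 = -m)
sqrt(-45916 + x(-157, -141)) = sqrt(-45916 - 1*(-141)) = sqrt(-45916 + 141) = sqrt(-45775) = 5*I*sqrt(1831)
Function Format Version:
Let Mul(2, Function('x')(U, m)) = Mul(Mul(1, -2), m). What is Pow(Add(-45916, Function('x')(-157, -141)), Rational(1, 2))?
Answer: Mul(5, I, Pow(1831, Rational(1, 2))) ≈ Mul(213.95, I)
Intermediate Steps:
Function('x')(U, m) = Mul(-1, m) (Function('x')(U, m) = Mul(Rational(1, 2), Mul(Mul(1, -2), m)) = Mul(Rational(1, 2), Mul(-2, m)) = Mul(-1, m))
Pow(Add(-45916, Function('x')(-157, -141)), Rational(1, 2)) = Pow(Add(-45916, Mul(-1, -141)), Rational(1, 2)) = Pow(Add(-45916, 141), Rational(1, 2)) = Pow(-45775, Rational(1, 2)) = Mul(5, I, Pow(1831, Rational(1, 2)))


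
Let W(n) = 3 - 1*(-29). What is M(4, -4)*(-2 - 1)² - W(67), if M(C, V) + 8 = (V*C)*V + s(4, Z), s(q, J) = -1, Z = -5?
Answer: 463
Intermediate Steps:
M(C, V) = -9 + C*V² (M(C, V) = -8 + ((V*C)*V - 1) = -8 + ((C*V)*V - 1) = -8 + (C*V² - 1) = -8 + (-1 + C*V²) = -9 + C*V²)
W(n) = 32 (W(n) = 3 + 29 = 32)
M(4, -4)*(-2 - 1)² - W(67) = (-9 + 4*(-4)²)*(-2 - 1)² - 1*32 = (-9 + 4*16)*(-3)² - 32 = (-9 + 64)*9 - 32 = 55*9 - 32 = 495 - 32 = 463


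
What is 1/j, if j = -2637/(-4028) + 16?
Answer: 4028/67085 ≈ 0.060043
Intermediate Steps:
j = 67085/4028 (j = -2637*(-1/4028) + 16 = 2637/4028 + 16 = 67085/4028 ≈ 16.655)
1/j = 1/(67085/4028) = 4028/67085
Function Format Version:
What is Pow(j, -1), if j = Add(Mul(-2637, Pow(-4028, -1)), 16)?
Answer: Rational(4028, 67085) ≈ 0.060043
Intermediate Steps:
j = Rational(67085, 4028) (j = Add(Mul(-2637, Rational(-1, 4028)), 16) = Add(Rational(2637, 4028), 16) = Rational(67085, 4028) ≈ 16.655)
Pow(j, -1) = Pow(Rational(67085, 4028), -1) = Rational(4028, 67085)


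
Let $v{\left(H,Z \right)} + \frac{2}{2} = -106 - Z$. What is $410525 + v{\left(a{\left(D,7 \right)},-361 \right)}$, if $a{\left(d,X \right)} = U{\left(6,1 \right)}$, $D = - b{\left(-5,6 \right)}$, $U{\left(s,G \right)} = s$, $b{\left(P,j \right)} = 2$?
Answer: $410779$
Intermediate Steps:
$D = -2$ ($D = \left(-1\right) 2 = -2$)
$a{\left(d,X \right)} = 6$
$v{\left(H,Z \right)} = -107 - Z$ ($v{\left(H,Z \right)} = -1 - \left(106 + Z\right) = -107 - Z$)
$410525 + v{\left(a{\left(D,7 \right)},-361 \right)} = 410525 - -254 = 410525 + \left(-107 + 361\right) = 410525 + 254 = 410779$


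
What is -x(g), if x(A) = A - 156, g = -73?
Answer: 229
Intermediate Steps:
x(A) = -156 + A
-x(g) = -(-156 - 73) = -1*(-229) = 229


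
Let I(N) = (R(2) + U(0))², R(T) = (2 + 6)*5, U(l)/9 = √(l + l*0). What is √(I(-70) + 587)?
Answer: 27*√3 ≈ 46.765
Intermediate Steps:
U(l) = 9*√l (U(l) = 9*√(l + l*0) = 9*√(l + 0) = 9*√l)
R(T) = 40 (R(T) = 8*5 = 40)
I(N) = 1600 (I(N) = (40 + 9*√0)² = (40 + 9*0)² = (40 + 0)² = 40² = 1600)
√(I(-70) + 587) = √(1600 + 587) = √2187 = 27*√3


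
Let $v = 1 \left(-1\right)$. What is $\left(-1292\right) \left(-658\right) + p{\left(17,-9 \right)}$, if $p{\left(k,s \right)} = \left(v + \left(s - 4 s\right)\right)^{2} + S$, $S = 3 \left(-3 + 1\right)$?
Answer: $850806$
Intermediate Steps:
$v = -1$
$S = -6$ ($S = 3 \left(-2\right) = -6$)
$p{\left(k,s \right)} = -6 + \left(-1 - 3 s\right)^{2}$ ($p{\left(k,s \right)} = \left(-1 + \left(s - 4 s\right)\right)^{2} - 6 = \left(-1 - 3 s\right)^{2} - 6 = -6 + \left(-1 - 3 s\right)^{2}$)
$\left(-1292\right) \left(-658\right) + p{\left(17,-9 \right)} = \left(-1292\right) \left(-658\right) - \left(6 - \left(1 + 3 \left(-9\right)\right)^{2}\right) = 850136 - \left(6 - \left(1 - 27\right)^{2}\right) = 850136 - \left(6 - \left(-26\right)^{2}\right) = 850136 + \left(-6 + 676\right) = 850136 + 670 = 850806$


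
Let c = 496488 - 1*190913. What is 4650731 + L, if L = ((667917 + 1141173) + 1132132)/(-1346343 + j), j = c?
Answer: 2420164530093/520384 ≈ 4.6507e+6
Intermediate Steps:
c = 305575 (c = 496488 - 190913 = 305575)
j = 305575
L = -1470611/520384 (L = ((667917 + 1141173) + 1132132)/(-1346343 + 305575) = (1809090 + 1132132)/(-1040768) = 2941222*(-1/1040768) = -1470611/520384 ≈ -2.8260)
4650731 + L = 4650731 - 1470611/520384 = 2420164530093/520384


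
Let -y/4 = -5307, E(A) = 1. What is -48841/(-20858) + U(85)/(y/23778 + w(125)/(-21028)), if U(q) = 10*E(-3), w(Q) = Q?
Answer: 20991230603569/1541441429162 ≈ 13.618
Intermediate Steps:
y = 21228 (y = -4*(-5307) = 21228)
U(q) = 10 (U(q) = 10*1 = 10)
-48841/(-20858) + U(85)/(y/23778 + w(125)/(-21028)) = -48841/(-20858) + 10/(21228/23778 + 125/(-21028)) = -48841*(-1/20858) + 10/(21228*(1/23778) + 125*(-1/21028)) = 48841/20858 + 10/(3538/3963 - 125/21028) = 48841/20858 + 10/(73901689/83333964) = 48841/20858 + 10*(83333964/73901689) = 48841/20858 + 833339640/73901689 = 20991230603569/1541441429162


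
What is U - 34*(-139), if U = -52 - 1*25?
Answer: 4649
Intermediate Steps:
U = -77 (U = -52 - 25 = -77)
U - 34*(-139) = -77 - 34*(-139) = -77 + 4726 = 4649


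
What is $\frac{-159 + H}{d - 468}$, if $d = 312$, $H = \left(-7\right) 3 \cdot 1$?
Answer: $\frac{15}{13} \approx 1.1538$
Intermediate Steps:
$H = -21$ ($H = \left(-21\right) 1 = -21$)
$\frac{-159 + H}{d - 468} = \frac{-159 - 21}{312 - 468} = - \frac{180}{-156} = \left(-180\right) \left(- \frac{1}{156}\right) = \frac{15}{13}$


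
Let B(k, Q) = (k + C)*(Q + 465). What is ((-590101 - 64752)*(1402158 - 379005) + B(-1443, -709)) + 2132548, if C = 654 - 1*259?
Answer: -670012423249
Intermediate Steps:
C = 395 (C = 654 - 259 = 395)
B(k, Q) = (395 + k)*(465 + Q) (B(k, Q) = (k + 395)*(Q + 465) = (395 + k)*(465 + Q))
((-590101 - 64752)*(1402158 - 379005) + B(-1443, -709)) + 2132548 = ((-590101 - 64752)*(1402158 - 379005) + (183675 + 395*(-709) + 465*(-1443) - 709*(-1443))) + 2132548 = (-654853*1023153 + (183675 - 280055 - 670995 + 1023087)) + 2132548 = (-670014811509 + 255712) + 2132548 = -670014555797 + 2132548 = -670012423249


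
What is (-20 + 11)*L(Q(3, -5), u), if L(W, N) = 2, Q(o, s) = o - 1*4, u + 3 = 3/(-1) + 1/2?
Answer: -18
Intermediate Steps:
u = -11/2 (u = -3 + (3/(-1) + 1/2) = -3 + (3*(-1) + 1*(½)) = -3 + (-3 + ½) = -3 - 5/2 = -11/2 ≈ -5.5000)
Q(o, s) = -4 + o (Q(o, s) = o - 4 = -4 + o)
(-20 + 11)*L(Q(3, -5), u) = (-20 + 11)*2 = -9*2 = -18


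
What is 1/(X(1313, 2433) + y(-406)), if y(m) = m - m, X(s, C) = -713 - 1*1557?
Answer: -1/2270 ≈ -0.00044053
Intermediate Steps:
X(s, C) = -2270 (X(s, C) = -713 - 1557 = -2270)
y(m) = 0
1/(X(1313, 2433) + y(-406)) = 1/(-2270 + 0) = 1/(-2270) = -1/2270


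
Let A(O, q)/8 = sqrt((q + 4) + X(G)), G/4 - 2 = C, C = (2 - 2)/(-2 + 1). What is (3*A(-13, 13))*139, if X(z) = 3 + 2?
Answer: 3336*sqrt(22) ≈ 15647.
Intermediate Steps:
C = 0 (C = 0/(-1) = 0*(-1) = 0)
G = 8 (G = 8 + 4*0 = 8 + 0 = 8)
X(z) = 5
A(O, q) = 8*sqrt(9 + q) (A(O, q) = 8*sqrt((q + 4) + 5) = 8*sqrt((4 + q) + 5) = 8*sqrt(9 + q))
(3*A(-13, 13))*139 = (3*(8*sqrt(9 + 13)))*139 = (3*(8*sqrt(22)))*139 = (24*sqrt(22))*139 = 3336*sqrt(22)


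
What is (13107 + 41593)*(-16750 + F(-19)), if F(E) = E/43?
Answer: -39398714300/43 ≈ -9.1625e+8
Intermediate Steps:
F(E) = E/43 (F(E) = E*(1/43) = E/43)
(13107 + 41593)*(-16750 + F(-19)) = (13107 + 41593)*(-16750 + (1/43)*(-19)) = 54700*(-16750 - 19/43) = 54700*(-720269/43) = -39398714300/43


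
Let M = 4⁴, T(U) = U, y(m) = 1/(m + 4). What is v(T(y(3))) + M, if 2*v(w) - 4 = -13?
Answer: 503/2 ≈ 251.50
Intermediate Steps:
y(m) = 1/(4 + m)
M = 256
v(w) = -9/2 (v(w) = 2 + (½)*(-13) = 2 - 13/2 = -9/2)
v(T(y(3))) + M = -9/2 + 256 = 503/2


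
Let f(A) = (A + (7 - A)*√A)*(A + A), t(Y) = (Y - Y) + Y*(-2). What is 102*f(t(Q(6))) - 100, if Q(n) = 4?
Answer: 12956 - 48960*I*√2 ≈ 12956.0 - 69240.0*I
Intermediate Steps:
t(Y) = -2*Y (t(Y) = 0 - 2*Y = -2*Y)
f(A) = 2*A*(A + √A*(7 - A)) (f(A) = (A + √A*(7 - A))*(2*A) = 2*A*(A + √A*(7 - A)))
102*f(t(Q(6))) - 100 = 102*(-2*128*I*√2 + 2*(-2*4)² + 14*(-2*4)^(3/2)) - 100 = 102*(-256*I*√2 + 2*(-8)² + 14*(-8)^(3/2)) - 100 = 102*(-256*I*√2 + 2*64 + 14*(-16*I*√2)) - 100 = 102*(-256*I*√2 + 128 - 224*I*√2) - 100 = 102*(128 - 480*I*√2) - 100 = (13056 - 48960*I*√2) - 100 = 12956 - 48960*I*√2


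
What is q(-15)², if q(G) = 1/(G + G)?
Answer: 1/900 ≈ 0.0011111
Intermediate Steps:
q(G) = 1/(2*G)
q(-15)² = ((½)/(-15))² = ((½)*(-1/15))² = (-1/30)² = 1/900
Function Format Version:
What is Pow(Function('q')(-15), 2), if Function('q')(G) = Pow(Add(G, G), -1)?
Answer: Rational(1, 900) ≈ 0.0011111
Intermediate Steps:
Function('q')(G) = Mul(Rational(1, 2), Pow(G, -1)) (Function('q')(G) = Pow(Mul(2, G), -1) = Mul(Rational(1, 2), Pow(G, -1)))
Pow(Function('q')(-15), 2) = Pow(Mul(Rational(1, 2), Pow(-15, -1)), 2) = Pow(Mul(Rational(1, 2), Rational(-1, 15)), 2) = Pow(Rational(-1, 30), 2) = Rational(1, 900)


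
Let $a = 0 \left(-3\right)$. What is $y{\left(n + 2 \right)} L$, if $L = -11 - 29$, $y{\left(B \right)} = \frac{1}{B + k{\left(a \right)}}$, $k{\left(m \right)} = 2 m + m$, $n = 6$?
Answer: $-5$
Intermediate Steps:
$a = 0$
$k{\left(m \right)} = 3 m$
$y{\left(B \right)} = \frac{1}{B}$ ($y{\left(B \right)} = \frac{1}{B + 3 \cdot 0} = \frac{1}{B + 0} = \frac{1}{B}$)
$L = -40$
$y{\left(n + 2 \right)} L = \frac{1}{6 + 2} \left(-40\right) = \frac{1}{8} \left(-40\right) = -5$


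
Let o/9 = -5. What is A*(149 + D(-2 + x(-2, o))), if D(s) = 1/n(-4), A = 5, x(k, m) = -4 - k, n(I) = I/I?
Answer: 750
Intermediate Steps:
n(I) = 1
o = -45 (o = 9*(-5) = -45)
D(s) = 1 (D(s) = 1/1 = 1)
A*(149 + D(-2 + x(-2, o))) = 5*(149 + 1) = 5*150 = 750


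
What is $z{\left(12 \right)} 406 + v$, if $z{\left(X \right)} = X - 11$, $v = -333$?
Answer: $73$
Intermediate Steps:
$z{\left(X \right)} = -11 + X$
$z{\left(12 \right)} 406 + v = \left(-11 + 12\right) 406 - 333 = 1 \cdot 406 - 333 = 406 - 333 = 73$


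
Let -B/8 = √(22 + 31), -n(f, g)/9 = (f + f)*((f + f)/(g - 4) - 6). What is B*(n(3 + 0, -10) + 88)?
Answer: -24368*√53/7 ≈ -25343.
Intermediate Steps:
n(f, g) = -18*f*(-6 + 2*f/(-4 + g)) (n(f, g) = -9*(f + f)*((f + f)/(g - 4) - 6) = -9*2*f*((2*f)/(-4 + g) - 6) = -9*2*f*(2*f/(-4 + g) - 6) = -9*2*f*(-6 + 2*f/(-4 + g)) = -18*f*(-6 + 2*f/(-4 + g)))
B = -8*√53 (B = -8*√(22 + 31) = -8*√53 ≈ -58.241)
B*(n(3 + 0, -10) + 88) = (-8*√53)*(36*(3 + 0)*(-12 - (3 + 0) + 3*(-10))/(-4 - 10) + 88) = (-8*√53)*(36*3*(-12 - 1*3 - 30)/(-14) + 88) = (-8*√53)*(36*3*(-1/14)*(-12 - 3 - 30) + 88) = (-8*√53)*(36*3*(-1/14)*(-45) + 88) = (-8*√53)*(2430/7 + 88) = -8*√53*(3046/7) = -24368*√53/7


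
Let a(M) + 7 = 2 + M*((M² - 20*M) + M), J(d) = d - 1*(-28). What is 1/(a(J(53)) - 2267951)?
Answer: -1/1861174 ≈ -5.3729e-7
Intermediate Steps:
J(d) = 28 + d (J(d) = d + 28 = 28 + d)
a(M) = -5 + M*(M² - 19*M) (a(M) = -7 + (2 + M*((M² - 20*M) + M)) = -7 + (2 + M*(M² - 19*M)) = -5 + M*(M² - 19*M))
1/(a(J(53)) - 2267951) = 1/((-5 + (28 + 53)³ - 19*(28 + 53)²) - 2267951) = 1/((-5 + 81³ - 19*81²) - 2267951) = 1/((-5 + 531441 - 19*6561) - 2267951) = 1/((-5 + 531441 - 124659) - 2267951) = 1/(406777 - 2267951) = 1/(-1861174) = -1/1861174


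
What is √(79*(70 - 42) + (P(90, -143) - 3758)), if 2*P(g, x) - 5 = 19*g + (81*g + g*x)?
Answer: 3*I*√1546/2 ≈ 58.979*I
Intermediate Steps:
P(g, x) = 5/2 + 50*g + g*x/2 (P(g, x) = 5/2 + (19*g + (81*g + g*x))/2 = 5/2 + (100*g + g*x)/2 = 5/2 + (50*g + g*x/2) = 5/2 + 50*g + g*x/2)
√(79*(70 - 42) + (P(90, -143) - 3758)) = √(79*(70 - 42) + ((5/2 + 50*90 + (½)*90*(-143)) - 3758)) = √(79*28 + ((5/2 + 4500 - 6435) - 3758)) = √(2212 + (-3865/2 - 3758)) = √(2212 - 11381/2) = √(-6957/2) = 3*I*√1546/2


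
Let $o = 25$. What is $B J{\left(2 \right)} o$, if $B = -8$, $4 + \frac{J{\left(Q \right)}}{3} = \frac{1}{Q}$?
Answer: $2100$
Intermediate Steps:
$J{\left(Q \right)} = -12 + \frac{3}{Q}$
$B J{\left(2 \right)} o = - 8 \left(-12 + \frac{3}{2}\right) 25 = \left(-8\right) \left(- \frac{21}{2}\right) 25 = 84 \cdot 25 = 2100$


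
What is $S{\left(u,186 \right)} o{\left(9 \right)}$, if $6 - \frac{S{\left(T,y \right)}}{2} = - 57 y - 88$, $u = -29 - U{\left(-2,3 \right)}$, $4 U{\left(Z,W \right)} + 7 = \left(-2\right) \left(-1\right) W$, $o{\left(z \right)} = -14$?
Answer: $-299488$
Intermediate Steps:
$U{\left(Z,W \right)} = - \frac{7}{4} + \frac{W}{2}$ ($U{\left(Z,W \right)} = - \frac{7}{4} + \frac{\left(-2\right) \left(-1\right) W}{4} = - \frac{7}{4} + \frac{2 W}{4} = - \frac{7}{4} + \frac{W}{2}$)
$u = - \frac{115}{4}$ ($u = -29 - \left(- \frac{7}{4} + \frac{1}{2} \cdot 3\right) = -29 - \left(- \frac{7}{4} + \frac{3}{2}\right) = -29 - - \frac{1}{4} = -29 + \frac{1}{4} = - \frac{115}{4} \approx -28.75$)
$S{\left(T,y \right)} = 188 + 114 y$ ($S{\left(T,y \right)} = 12 - 2 \left(- 57 y - 88\right) = 12 - 2 \left(-88 - 57 y\right) = 12 + \left(176 + 114 y\right) = 188 + 114 y$)
$S{\left(u,186 \right)} o{\left(9 \right)} = \left(188 + 114 \cdot 186\right) \left(-14\right) = \left(188 + 21204\right) \left(-14\right) = 21392 \left(-14\right) = -299488$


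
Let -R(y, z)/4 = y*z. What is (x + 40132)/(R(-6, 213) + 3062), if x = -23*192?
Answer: 17858/4087 ≈ 4.3695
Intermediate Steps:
R(y, z) = -4*y*z
x = -4416
(x + 40132)/(R(-6, 213) + 3062) = (-4416 + 40132)/(-4*(-6)*213 + 3062) = 35716/(5112 + 3062) = 35716/8174 = 35716*(1/8174) = 17858/4087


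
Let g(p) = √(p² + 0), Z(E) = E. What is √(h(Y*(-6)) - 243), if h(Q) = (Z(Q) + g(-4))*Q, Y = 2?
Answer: 7*I*√3 ≈ 12.124*I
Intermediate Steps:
g(p) = √(p²)
h(Q) = Q*(4 + Q) (h(Q) = (Q + √((-4)²))*Q = (Q + √16)*Q = (Q + 4)*Q = (4 + Q)*Q = Q*(4 + Q))
√(h(Y*(-6)) - 243) = √((2*(-6))*(4 + 2*(-6)) - 243) = √(-12*(4 - 12) - 243) = √(-12*(-8) - 243) = √(96 - 243) = √(-147) = 7*I*√3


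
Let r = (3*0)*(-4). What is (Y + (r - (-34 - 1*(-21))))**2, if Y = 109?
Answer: 14884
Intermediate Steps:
r = 0 (r = 0*(-4) = 0)
(Y + (r - (-34 - 1*(-21))))**2 = (109 + (0 - (-34 - 1*(-21))))**2 = (109 + (0 - (-34 + 21)))**2 = (109 + (0 - 1*(-13)))**2 = (109 + (0 + 13))**2 = (109 + 13)**2 = 122**2 = 14884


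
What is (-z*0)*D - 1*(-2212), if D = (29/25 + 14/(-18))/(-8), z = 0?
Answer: 2212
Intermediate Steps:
D = -43/900 (D = (29*(1/25) + 14*(-1/18))*(-⅛) = (29/25 - 7/9)*(-⅛) = (86/225)*(-⅛) = -43/900 ≈ -0.047778)
(-z*0)*D - 1*(-2212) = (-1*0*0)*(-43/900) - 1*(-2212) = (0*0)*(-43/900) + 2212 = 0*(-43/900) + 2212 = 0 + 2212 = 2212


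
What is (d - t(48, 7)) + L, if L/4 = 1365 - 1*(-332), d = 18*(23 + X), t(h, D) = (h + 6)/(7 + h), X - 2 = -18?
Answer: 380216/55 ≈ 6913.0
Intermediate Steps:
X = -16 (X = 2 - 18 = -16)
t(h, D) = (6 + h)/(7 + h)
d = 126 (d = 18*(23 - 16) = 18*7 = 126)
L = 6788 (L = 4*(1365 - 1*(-332)) = 4*(1365 + 332) = 4*1697 = 6788)
(d - t(48, 7)) + L = (126 - (6 + 48)/(7 + 48)) + 6788 = (126 - 54/55) + 6788 = 6876/55 + 6788 = 380216/55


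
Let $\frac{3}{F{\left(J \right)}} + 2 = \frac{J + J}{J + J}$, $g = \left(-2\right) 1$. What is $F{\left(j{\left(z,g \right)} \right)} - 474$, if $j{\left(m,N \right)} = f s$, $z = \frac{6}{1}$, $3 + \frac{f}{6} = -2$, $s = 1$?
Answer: $-477$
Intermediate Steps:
$g = -2$
$f = -30$ ($f = -18 + 6 \left(-2\right) = -18 - 12 = -30$)
$z = 6$ ($z = 6 \cdot 1 = 6$)
$j{\left(m,N \right)} = -30$ ($j{\left(m,N \right)} = \left(-30\right) 1 = -30$)
$F{\left(J \right)} = -3$ ($F{\left(J \right)} = \frac{3}{-2 + \frac{J + J}{J + J}} = \frac{3}{-2 + \frac{2 J}{2 J}} = \frac{3}{-2 + 2 J \frac{1}{2 J}} = \frac{3}{-2 + 1} = \frac{3}{-1} = 3 \left(-1\right) = -3$)
$F{\left(j{\left(z,g \right)} \right)} - 474 = -3 - 474 = -477$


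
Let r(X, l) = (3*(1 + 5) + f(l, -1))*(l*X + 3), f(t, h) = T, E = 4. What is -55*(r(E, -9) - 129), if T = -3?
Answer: 34320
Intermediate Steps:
f(t, h) = -3
r(X, l) = 45 + 15*X*l (r(X, l) = (3*(1 + 5) - 3)*(l*X + 3) = (3*6 - 3)*(X*l + 3) = (18 - 3)*(3 + X*l) = 15*(3 + X*l) = 45 + 15*X*l)
-55*(r(E, -9) - 129) = -55*((45 + 15*4*(-9)) - 129) = -55*((45 - 540) - 129) = -55*(-495 - 129) = -55*(-624) = 34320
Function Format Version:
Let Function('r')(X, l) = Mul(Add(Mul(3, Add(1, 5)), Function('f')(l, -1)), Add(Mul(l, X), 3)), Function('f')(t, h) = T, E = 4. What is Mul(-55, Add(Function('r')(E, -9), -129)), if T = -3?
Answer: 34320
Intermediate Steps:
Function('f')(t, h) = -3
Function('r')(X, l) = Add(45, Mul(15, X, l)) (Function('r')(X, l) = Mul(Add(Mul(3, Add(1, 5)), -3), Add(Mul(l, X), 3)) = Mul(Add(Mul(3, 6), -3), Add(Mul(X, l), 3)) = Mul(Add(18, -3), Add(3, Mul(X, l))) = Mul(15, Add(3, Mul(X, l))) = Add(45, Mul(15, X, l)))
Mul(-55, Add(Function('r')(E, -9), -129)) = Mul(-55, Add(Add(45, Mul(15, 4, -9)), -129)) = Mul(-55, Add(Add(45, -540), -129)) = Mul(-55, Add(-495, -129)) = Mul(-55, -624) = 34320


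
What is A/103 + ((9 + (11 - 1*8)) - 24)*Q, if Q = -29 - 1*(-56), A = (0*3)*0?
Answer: -324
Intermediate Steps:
A = 0 (A = 0*0 = 0)
Q = 27 (Q = -29 + 56 = 27)
A/103 + ((9 + (11 - 1*8)) - 24)*Q = 0/103 + ((9 + (11 - 1*8)) - 24)*27 = 0*(1/103) + ((9 + (11 - 8)) - 24)*27 = 0 + ((9 + 3) - 24)*27 = 0 + (12 - 24)*27 = 0 - 12*27 = 0 - 324 = -324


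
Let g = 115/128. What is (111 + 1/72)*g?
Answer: 919195/9216 ≈ 99.739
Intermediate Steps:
g = 115/128 (g = 115*(1/128) = 115/128 ≈ 0.89844)
(111 + 1/72)*g = (111 + 1/72)*(115/128) = (7993/72)*(115/128) = 919195/9216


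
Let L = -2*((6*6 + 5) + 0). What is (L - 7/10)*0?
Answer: 0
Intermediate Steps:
L = -82 (L = -2*((36 + 5) + 0) = -2*(41 + 0) = -2*41 = -82)
(L - 7/10)*0 = (-82 - 7/10)*0 = -827/10*0 = 0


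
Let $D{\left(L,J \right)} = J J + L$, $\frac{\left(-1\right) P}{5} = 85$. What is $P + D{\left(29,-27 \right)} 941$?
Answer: $712853$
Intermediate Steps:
$P = -425$ ($P = \left(-5\right) 85 = -425$)
$D{\left(L,J \right)} = L + J^{2}$ ($D{\left(L,J \right)} = J^{2} + L = L + J^{2}$)
$P + D{\left(29,-27 \right)} 941 = -425 + \left(29 + \left(-27\right)^{2}\right) 941 = -425 + \left(29 + 729\right) 941 = -425 + 758 \cdot 941 = -425 + 713278 = 712853$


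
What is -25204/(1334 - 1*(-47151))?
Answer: -25204/48485 ≈ -0.51983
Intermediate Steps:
-25204/(1334 - 1*(-47151)) = -25204/(1334 + 47151) = -25204/48485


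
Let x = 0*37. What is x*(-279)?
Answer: 0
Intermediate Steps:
x = 0
x*(-279) = 0*(-279) = 0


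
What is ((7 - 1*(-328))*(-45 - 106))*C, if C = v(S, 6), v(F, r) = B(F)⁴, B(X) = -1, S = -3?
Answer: -50585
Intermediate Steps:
v(F, r) = 1 (v(F, r) = (-1)⁴ = 1)
C = 1
((7 - 1*(-328))*(-45 - 106))*C = ((7 - 1*(-328))*(-45 - 106))*1 = ((7 + 328)*(-151))*1 = (335*(-151))*1 = -50585*1 = -50585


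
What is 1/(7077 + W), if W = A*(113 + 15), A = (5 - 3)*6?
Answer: 1/8613 ≈ 0.00011610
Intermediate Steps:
A = 12 (A = 2*6 = 12)
W = 1536 (W = 12*(113 + 15) = 12*128 = 1536)
1/(7077 + W) = 1/(7077 + 1536) = 1/8613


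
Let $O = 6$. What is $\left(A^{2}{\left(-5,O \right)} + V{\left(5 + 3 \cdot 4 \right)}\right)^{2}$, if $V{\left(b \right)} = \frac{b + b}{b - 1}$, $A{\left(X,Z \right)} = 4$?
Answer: $\frac{21025}{64} \approx 328.52$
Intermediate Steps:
$V{\left(b \right)} = \frac{2 b}{-1 + b}$
$\left(A^{2}{\left(-5,O \right)} + V{\left(5 + 3 \cdot 4 \right)}\right)^{2} = \left(4^{2} + \frac{2 \left(5 + 3 \cdot 4\right)}{-1 + \left(5 + 3 \cdot 4\right)}\right)^{2} = \left(16 + \frac{2 \left(5 + 12\right)}{-1 + \left(5 + 12\right)}\right)^{2} = \left(16 + 2 \cdot 17 \frac{1}{-1 + 17}\right)^{2} = \left(16 + 2 \cdot 17 \cdot \frac{1}{16}\right)^{2} = \left(16 + \frac{17}{8}\right)^{2} = \left(\frac{145}{8}\right)^{2} = \frac{21025}{64}$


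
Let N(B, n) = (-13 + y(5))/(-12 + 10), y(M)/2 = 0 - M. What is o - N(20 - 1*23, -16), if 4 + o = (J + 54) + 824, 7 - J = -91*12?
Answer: 3923/2 ≈ 1961.5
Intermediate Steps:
J = 1099 (J = 7 - (-91)*12 = 7 - 1*(-1092) = 7 + 1092 = 1099)
y(M) = -2*M (y(M) = 2*(0 - M) = 2*(-M) = -2*M)
N(B, n) = 23/2 (N(B, n) = (-13 - 2*5)/(-12 + 10) = (-13 - 10)/(-2) = -23*(-½) = 23/2)
o = 1973 (o = -4 + ((1099 + 54) + 824) = -4 + (1153 + 824) = -4 + 1977 = 1973)
o - N(20 - 1*23, -16) = 1973 - 1*23/2 = 1973 - 23/2 = 3923/2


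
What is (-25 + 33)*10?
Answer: 80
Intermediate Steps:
(-25 + 33)*10 = 8*10 = 80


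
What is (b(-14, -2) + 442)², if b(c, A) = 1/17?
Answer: 56475225/289 ≈ 1.9542e+5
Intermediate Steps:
b(c, A) = 1/17
(b(-14, -2) + 442)² = (1/17 + 442)² = (7515/17)² = 56475225/289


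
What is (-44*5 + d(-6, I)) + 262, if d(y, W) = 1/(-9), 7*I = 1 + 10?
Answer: 377/9 ≈ 41.889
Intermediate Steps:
I = 11/7 (I = (1 + 10)/7 = (⅐)*11 = 11/7 ≈ 1.5714)
d(y, W) = -⅑
(-44*5 + d(-6, I)) + 262 = (-44*5 - ⅑) + 262 = (-220 - ⅑) + 262 = -1981/9 + 262 = 377/9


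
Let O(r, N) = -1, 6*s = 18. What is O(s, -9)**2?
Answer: 1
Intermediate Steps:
s = 3 (s = (1/6)*18 = 3)
O(s, -9)**2 = (-1)**2 = 1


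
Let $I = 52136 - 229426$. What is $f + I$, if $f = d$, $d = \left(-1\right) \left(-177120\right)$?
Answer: $-170$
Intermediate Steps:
$d = 177120$
$f = 177120$
$I = -177290$ ($I = 52136 - 229426 = -177290$)
$f + I = 177120 - 177290 = -170$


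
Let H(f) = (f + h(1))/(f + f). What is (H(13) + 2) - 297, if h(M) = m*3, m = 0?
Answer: -589/2 ≈ -294.50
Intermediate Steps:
h(M) = 0 (h(M) = 0*3 = 0)
H(f) = ½ (H(f) = (f + 0)/(f + f) = f/((2*f)) = f*(1/(2*f)) = ½)
(H(13) + 2) - 297 = (½ + 2) - 297 = 5/2 - 297 = -589/2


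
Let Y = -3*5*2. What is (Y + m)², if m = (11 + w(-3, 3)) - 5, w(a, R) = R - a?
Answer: 324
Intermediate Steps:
m = 12 (m = (11 + (3 - 1*(-3))) - 5 = (11 + (3 + 3)) - 5 = (11 + 6) - 5 = 17 - 5 = 12)
Y = -30 (Y = -15*2 = -30)
(Y + m)² = (-30 + 12)² = (-18)² = 324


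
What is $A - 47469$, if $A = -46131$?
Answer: $-93600$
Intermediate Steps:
$A - 47469 = -46131 - 47469 = -93600$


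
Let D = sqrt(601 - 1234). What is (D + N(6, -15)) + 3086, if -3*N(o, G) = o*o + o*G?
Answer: 3104 + I*sqrt(633) ≈ 3104.0 + 25.159*I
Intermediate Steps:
D = I*sqrt(633) (D = sqrt(-633) = I*sqrt(633) ≈ 25.159*I)
N(o, G) = -o**2/3 - G*o/3 (N(o, G) = -(o*o + o*G)/3 = -(o**2 + G*o)/3 = -o**2/3 - G*o/3)
(D + N(6, -15)) + 3086 = (I*sqrt(633) - 1/3*6*(-15 + 6)) + 3086 = (I*sqrt(633) - 1/3*6*(-9)) + 3086 = (I*sqrt(633) + 18) + 3086 = (18 + I*sqrt(633)) + 3086 = 3104 + I*sqrt(633)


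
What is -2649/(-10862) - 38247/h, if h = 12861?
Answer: -127123375/46565394 ≈ -2.7300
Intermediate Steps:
-2649/(-10862) - 38247/h = -2649/(-10862) - 38247/12861 = -2649*(-1/10862) - 38247*1/12861 = 2649/10862 - 12749/4287 = -127123375/46565394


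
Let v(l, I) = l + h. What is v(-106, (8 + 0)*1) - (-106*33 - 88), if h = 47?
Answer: 3527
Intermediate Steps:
v(l, I) = 47 + l (v(l, I) = l + 47 = 47 + l)
v(-106, (8 + 0)*1) - (-106*33 - 88) = (47 - 106) - (-106*33 - 88) = -59 - (-3498 - 88) = -59 - 1*(-3586) = -59 + 3586 = 3527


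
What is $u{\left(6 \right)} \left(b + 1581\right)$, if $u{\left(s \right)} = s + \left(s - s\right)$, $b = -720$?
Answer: $5166$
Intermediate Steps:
$u{\left(s \right)} = s$ ($u{\left(s \right)} = s + 0 = s$)
$u{\left(6 \right)} \left(b + 1581\right) = 6 \left(-720 + 1581\right) = 6 \cdot 861 = 5166$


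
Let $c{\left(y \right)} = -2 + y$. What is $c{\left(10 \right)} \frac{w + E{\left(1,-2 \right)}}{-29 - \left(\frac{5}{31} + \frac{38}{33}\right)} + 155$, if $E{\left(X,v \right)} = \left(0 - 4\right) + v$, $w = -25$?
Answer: $\frac{2530127}{15505} \approx 163.18$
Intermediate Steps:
$E{\left(X,v \right)} = -4 + v$
$c{\left(10 \right)} \frac{w + E{\left(1,-2 \right)}}{-29 - \left(\frac{5}{31} + \frac{38}{33}\right)} + 155 = \left(-2 + 10\right) \frac{-25 - 6}{-29 - \left(\frac{5}{31} + \frac{38}{33}\right)} + 155 = 8 \frac{-25 - 6}{-29 - \frac{1343}{1023}} + 155 = 8 \left(- \frac{31}{-29 - \frac{1343}{1023}}\right) + 155 = 8 \left(- \frac{31}{- \frac{31010}{1023}}\right) + 155 = 8 \left(\left(-31\right) \left(- \frac{1023}{31010}\right)\right) + 155 = 8 \cdot \frac{31713}{31010} + 155 = \frac{126852}{15505} + 155 = \frac{2530127}{15505}$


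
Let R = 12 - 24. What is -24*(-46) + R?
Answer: 1092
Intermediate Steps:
R = -12
-24*(-46) + R = -24*(-46) - 12 = 1104 - 12 = 1092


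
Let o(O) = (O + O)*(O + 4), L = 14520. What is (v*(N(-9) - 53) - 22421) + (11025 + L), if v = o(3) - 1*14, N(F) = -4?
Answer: 1528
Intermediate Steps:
o(O) = 2*O*(4 + O) (o(O) = (2*O)*(4 + O) = 2*O*(4 + O))
v = 28 (v = 2*3*(4 + 3) - 1*14 = 2*3*7 - 14 = 42 - 14 = 28)
(v*(N(-9) - 53) - 22421) + (11025 + L) = (28*(-4 - 53) - 22421) + (11025 + 14520) = (28*(-57) - 22421) + 25545 = (-1596 - 22421) + 25545 = -24017 + 25545 = 1528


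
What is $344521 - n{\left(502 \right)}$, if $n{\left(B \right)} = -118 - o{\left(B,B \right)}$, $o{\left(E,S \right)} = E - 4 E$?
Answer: $343133$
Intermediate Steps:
$o{\left(E,S \right)} = - 3 E$
$n{\left(B \right)} = -118 + 3 B$ ($n{\left(B \right)} = -118 - - 3 B = -118 + 3 B$)
$344521 - n{\left(502 \right)} = 344521 - \left(-118 + 3 \cdot 502\right) = 344521 - \left(-118 + 1506\right) = 344521 - 1388 = 343133$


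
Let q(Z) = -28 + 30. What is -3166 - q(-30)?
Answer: -3168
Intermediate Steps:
q(Z) = 2
-3166 - q(-30) = -3166 - 1*2 = -3166 - 2 = -3168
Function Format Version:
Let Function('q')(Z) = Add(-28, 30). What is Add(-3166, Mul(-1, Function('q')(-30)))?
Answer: -3168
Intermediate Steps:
Function('q')(Z) = 2
Add(-3166, Mul(-1, Function('q')(-30))) = Add(-3166, Mul(-1, 2)) = Add(-3166, -2) = -3168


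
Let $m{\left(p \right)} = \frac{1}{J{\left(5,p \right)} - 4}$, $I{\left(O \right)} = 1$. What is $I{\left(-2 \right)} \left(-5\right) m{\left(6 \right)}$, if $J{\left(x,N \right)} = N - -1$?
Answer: $- \frac{5}{3} \approx -1.6667$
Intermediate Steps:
$J{\left(x,N \right)} = 1 + N$ ($J{\left(x,N \right)} = N + 1 = 1 + N$)
$m{\left(p \right)} = \frac{1}{-3 + p}$ ($m{\left(p \right)} = \frac{1}{\left(1 + p\right) - 4} = \frac{1}{-3 + p}$)
$I{\left(-2 \right)} \left(-5\right) m{\left(6 \right)} = \frac{1 \left(-5\right)}{-3 + 6} = - \frac{5}{3}$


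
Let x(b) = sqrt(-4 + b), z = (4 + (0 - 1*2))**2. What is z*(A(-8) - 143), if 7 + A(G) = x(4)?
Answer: -600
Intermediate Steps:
z = 4 (z = (4 + (0 - 2))**2 = (4 - 2)**2 = 2**2 = 4)
A(G) = -7 (A(G) = -7 + sqrt(-4 + 4) = -7 + sqrt(0) = -7 + 0 = -7)
z*(A(-8) - 143) = 4*(-7 - 143) = 4*(-150) = -600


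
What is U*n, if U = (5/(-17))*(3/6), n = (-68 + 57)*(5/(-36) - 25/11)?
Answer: -4775/1224 ≈ -3.9011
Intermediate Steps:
n = 955/36 (n = -11*(5*(-1/36) - 25*1/11) = -11*(-5/36 - 25/11) = -11*(-955/396) = 955/36 ≈ 26.528)
U = -5/34 (U = (5*(-1/17))*(3*(1/6)) = -5/17*1/2 = -5/34 ≈ -0.14706)
U*n = -5/34*955/36 = -4775/1224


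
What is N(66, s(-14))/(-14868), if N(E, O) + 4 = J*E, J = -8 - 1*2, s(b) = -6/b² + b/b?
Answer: 166/3717 ≈ 0.044660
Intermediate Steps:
s(b) = 1 - 6/b² (s(b) = -6/b² + 1 = 1 - 6/b²)
J = -10 (J = -8 - 2 = -10)
N(E, O) = -4 - 10*E
N(66, s(-14))/(-14868) = (-4 - 10*66)/(-14868) = (-4 - 660)*(-1/14868) = -664*(-1/14868) = 166/3717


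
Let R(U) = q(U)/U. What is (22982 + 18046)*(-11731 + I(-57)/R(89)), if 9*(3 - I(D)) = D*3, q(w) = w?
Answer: -480396852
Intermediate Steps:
I(D) = 3 - D/3 (I(D) = 3 - D*3/9 = 3 - D/3)
R(U) = 1 (R(U) = U/U = 1)
(22982 + 18046)*(-11731 + I(-57)/R(89)) = (22982 + 18046)*(-11731 + (3 - ⅓*(-57))/1) = 41028*(-11731 + (3 + 19)*1) = 41028*(-11731 + 22*1) = 41028*(-11731 + 22) = 41028*(-11709) = -480396852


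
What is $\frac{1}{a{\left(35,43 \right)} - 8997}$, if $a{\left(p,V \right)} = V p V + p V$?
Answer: $\frac{1}{57223} \approx 1.7475 \cdot 10^{-5}$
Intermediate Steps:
$a{\left(p,V \right)} = V p + p V^{2}$ ($a{\left(p,V \right)} = p V^{2} + V p = V p + p V^{2}$)
$\frac{1}{a{\left(35,43 \right)} - 8997} = \frac{1}{43 \cdot 35 \left(1 + 43\right) - 8997} = \frac{1}{43 \cdot 35 \cdot 44 - 8997} = \frac{1}{66220 - 8997} = \frac{1}{57223}$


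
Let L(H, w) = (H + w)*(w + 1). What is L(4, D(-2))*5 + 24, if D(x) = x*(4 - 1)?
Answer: 74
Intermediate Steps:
D(x) = 3*x (D(x) = x*3 = 3*x)
L(H, w) = (1 + w)*(H + w) (L(H, w) = (H + w)*(1 + w) = (1 + w)*(H + w))
L(4, D(-2))*5 + 24 = (4 + 3*(-2) + (3*(-2))² + 4*(3*(-2)))*5 + 24 = (4 - 6 + (-6)² + 4*(-6))*5 + 24 = (4 - 6 + 36 - 24)*5 + 24 = 10*5 + 24 = 50 + 24 = 74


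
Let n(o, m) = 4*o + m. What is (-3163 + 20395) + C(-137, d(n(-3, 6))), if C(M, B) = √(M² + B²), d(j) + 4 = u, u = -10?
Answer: 17232 + √18965 ≈ 17370.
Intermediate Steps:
n(o, m) = m + 4*o
d(j) = -14 (d(j) = -4 - 10 = -14)
C(M, B) = √(B² + M²)
(-3163 + 20395) + C(-137, d(n(-3, 6))) = (-3163 + 20395) + √((-14)² + (-137)²) = 17232 + √(196 + 18769) = 17232 + √18965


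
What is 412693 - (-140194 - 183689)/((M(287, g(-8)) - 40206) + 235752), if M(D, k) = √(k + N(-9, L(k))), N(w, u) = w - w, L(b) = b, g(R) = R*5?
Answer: 7890358276669613/19119119078 - 323883*I*√10/19119119078 ≈ 4.1269e+5 - 5.357e-5*I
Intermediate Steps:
g(R) = 5*R
N(w, u) = 0
M(D, k) = √k (M(D, k) = √(k + 0) = √k)
412693 - (-140194 - 183689)/((M(287, g(-8)) - 40206) + 235752) = 412693 - (-140194 - 183689)/((√(5*(-8)) - 40206) + 235752) = 412693 - (-323883)/((√(-40) - 40206) + 235752) = 412693 - (-323883)/((2*I*√10 - 40206) + 235752) = 412693 - (-323883)/((-40206 + 2*I*√10) + 235752) = 412693 - (-323883)/(195546 + 2*I*√10) = 412693 + 323883/(195546 + 2*I*√10)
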